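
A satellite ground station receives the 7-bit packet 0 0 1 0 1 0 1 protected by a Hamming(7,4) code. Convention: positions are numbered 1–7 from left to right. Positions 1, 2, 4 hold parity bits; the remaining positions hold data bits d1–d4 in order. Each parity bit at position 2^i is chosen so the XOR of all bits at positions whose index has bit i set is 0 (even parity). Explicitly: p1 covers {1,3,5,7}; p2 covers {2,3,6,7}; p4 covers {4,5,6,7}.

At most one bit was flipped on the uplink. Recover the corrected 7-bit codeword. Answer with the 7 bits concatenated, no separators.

1010101

s1 (pos 1,3,5,7): 0⊕1⊕1⊕1 = 1
s2 (pos 2,3,6,7): 0⊕1⊕0⊕1 = 0
s4 (pos 4,5,6,7): 0⊕1⊕0⊕1 = 0
Syndrome s4…s1 = 001 → error at position 1.
Flip position 1: 0010101 → 1010101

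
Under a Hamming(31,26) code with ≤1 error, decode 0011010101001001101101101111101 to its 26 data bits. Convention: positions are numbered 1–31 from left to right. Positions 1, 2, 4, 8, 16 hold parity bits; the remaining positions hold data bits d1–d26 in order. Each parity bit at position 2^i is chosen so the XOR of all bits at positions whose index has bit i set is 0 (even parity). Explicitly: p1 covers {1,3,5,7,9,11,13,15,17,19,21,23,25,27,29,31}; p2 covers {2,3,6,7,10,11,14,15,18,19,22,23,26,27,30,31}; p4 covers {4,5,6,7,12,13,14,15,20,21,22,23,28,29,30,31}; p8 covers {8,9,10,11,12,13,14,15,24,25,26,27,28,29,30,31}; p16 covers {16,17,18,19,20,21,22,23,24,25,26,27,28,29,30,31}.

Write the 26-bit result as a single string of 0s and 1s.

s1 (pos 1,3,5,7,9,11,13,15,17,19,21,23,25,27,29,31): 0⊕1⊕0⊕0⊕0⊕0⊕1⊕0⊕1⊕1⊕0⊕1⊕1⊕1⊕1⊕1 = 1
s2 (pos 2,3,6,7,10,11,14,15,18,19,22,23,26,27,30,31): 0⊕1⊕1⊕0⊕1⊕0⊕0⊕0⊕0⊕1⊕1⊕1⊕1⊕1⊕0⊕1 = 1
s4 (pos 4,5,6,7,12,13,14,15,20,21,22,23,28,29,30,31): 1⊕0⊕1⊕0⊕0⊕1⊕0⊕0⊕1⊕0⊕1⊕1⊕1⊕1⊕0⊕1 = 1
s8 (pos 8,9,10,11,12,13,14,15,24,25,26,27,28,29,30,31): 1⊕0⊕1⊕0⊕0⊕1⊕0⊕0⊕0⊕1⊕1⊕1⊕1⊕1⊕0⊕1 = 1
s16 (pos 16,17,18,19,20,21,22,23,24,25,26,27,28,29,30,31): 1⊕1⊕0⊕1⊕1⊕0⊕1⊕1⊕0⊕1⊕1⊕1⊕1⊕1⊕0⊕1 = 0
Syndrome s16…s1 = 01111 → error at position 15.
Flip position 15: 0011010101001001101101101111101 → 0011010101001011101101101111101
Read data bits from positions 3,5,6,7,9,10,11,12,13,14,15,17,18,19,20,21,22,23,24,25,26,27,28,29,30,31: 10100100101101101101111101

10100100101101101101111101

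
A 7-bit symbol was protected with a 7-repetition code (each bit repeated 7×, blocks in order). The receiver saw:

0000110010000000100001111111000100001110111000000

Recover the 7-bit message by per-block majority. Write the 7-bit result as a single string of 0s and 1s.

Block 1 (0000110): 2 ones → 0
Block 2 (0100000): 1 one → 0
Block 3 (0010000): 1 one → 0
Block 4 (1111111): 7 ones → 1
Block 5 (0001000): 1 one → 0
Block 6 (0111011): 5 ones → 1
Block 7 (1000000): 1 one → 0

0001010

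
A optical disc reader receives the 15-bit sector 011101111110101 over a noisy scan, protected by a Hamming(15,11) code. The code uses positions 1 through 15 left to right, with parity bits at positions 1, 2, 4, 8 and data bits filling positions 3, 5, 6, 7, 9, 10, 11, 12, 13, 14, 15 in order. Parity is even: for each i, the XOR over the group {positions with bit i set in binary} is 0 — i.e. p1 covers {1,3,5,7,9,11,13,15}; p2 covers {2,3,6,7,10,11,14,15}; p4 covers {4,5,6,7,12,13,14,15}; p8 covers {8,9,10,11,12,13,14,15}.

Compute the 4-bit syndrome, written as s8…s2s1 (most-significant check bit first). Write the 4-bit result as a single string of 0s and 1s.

0110

s1 (pos 1,3,5,7,9,11,13,15): 0⊕1⊕0⊕1⊕1⊕1⊕1⊕1 = 0
s2 (pos 2,3,6,7,10,11,14,15): 1⊕1⊕1⊕1⊕1⊕1⊕0⊕1 = 1
s4 (pos 4,5,6,7,12,13,14,15): 1⊕0⊕1⊕1⊕0⊕1⊕0⊕1 = 1
s8 (pos 8,9,10,11,12,13,14,15): 1⊕1⊕1⊕1⊕0⊕1⊕0⊕1 = 0
Syndrome s8…s1 = 0110 → error at position 6.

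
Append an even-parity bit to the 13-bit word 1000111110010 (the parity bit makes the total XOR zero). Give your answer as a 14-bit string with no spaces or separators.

10001111100101

XOR of the 13 data bits: 1⊕0⊕0⊕0⊕1⊕1⊕1⊕1⊕1⊕0⊕0⊕1⊕0 = 1
Parity bit = 1 (so all 14 bits XOR to 0).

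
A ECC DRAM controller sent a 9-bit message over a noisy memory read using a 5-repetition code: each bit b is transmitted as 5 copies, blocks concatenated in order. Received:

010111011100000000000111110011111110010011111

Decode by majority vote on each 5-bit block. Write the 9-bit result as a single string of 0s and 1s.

110011101

Block 1 (01011): 3 ones → 1
Block 2 (10111): 4 ones → 1
Block 3 (00000): 0 ones → 0
Block 4 (00000): 0 ones → 0
Block 5 (01111): 4 ones → 1
Block 6 (10011): 3 ones → 1
Block 7 (11111): 5 ones → 1
Block 8 (00100): 1 one → 0
Block 9 (11111): 5 ones → 1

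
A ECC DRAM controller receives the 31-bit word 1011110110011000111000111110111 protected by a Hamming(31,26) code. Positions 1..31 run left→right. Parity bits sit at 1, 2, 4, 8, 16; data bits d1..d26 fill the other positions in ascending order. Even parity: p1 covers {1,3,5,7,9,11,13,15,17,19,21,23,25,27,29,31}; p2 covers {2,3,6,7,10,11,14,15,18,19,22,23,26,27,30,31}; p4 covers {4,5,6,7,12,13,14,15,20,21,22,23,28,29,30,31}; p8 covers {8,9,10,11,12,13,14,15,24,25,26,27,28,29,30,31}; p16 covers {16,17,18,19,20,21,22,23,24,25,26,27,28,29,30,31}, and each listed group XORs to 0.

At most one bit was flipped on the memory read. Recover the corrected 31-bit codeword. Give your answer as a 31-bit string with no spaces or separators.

1011110110011000111000111110101

s1 (pos 1,3,5,7,9,11,13,15,17,19,21,23,25,27,29,31): 1⊕1⊕1⊕0⊕1⊕0⊕1⊕0⊕1⊕1⊕0⊕1⊕1⊕1⊕1⊕1 = 0
s2 (pos 2,3,6,7,10,11,14,15,18,19,22,23,26,27,30,31): 0⊕1⊕1⊕0⊕0⊕0⊕0⊕0⊕1⊕1⊕0⊕1⊕1⊕1⊕1⊕1 = 1
s4 (pos 4,5,6,7,12,13,14,15,20,21,22,23,28,29,30,31): 1⊕1⊕1⊕0⊕1⊕1⊕0⊕0⊕0⊕0⊕0⊕1⊕0⊕1⊕1⊕1 = 1
s8 (pos 8,9,10,11,12,13,14,15,24,25,26,27,28,29,30,31): 1⊕1⊕0⊕0⊕1⊕1⊕0⊕0⊕1⊕1⊕1⊕1⊕0⊕1⊕1⊕1 = 1
s16 (pos 16,17,18,19,20,21,22,23,24,25,26,27,28,29,30,31): 0⊕1⊕1⊕1⊕0⊕0⊕0⊕1⊕1⊕1⊕1⊕1⊕0⊕1⊕1⊕1 = 1
Syndrome s16…s1 = 11110 → error at position 30.
Flip position 30: 1011110110011000111000111110111 → 1011110110011000111000111110101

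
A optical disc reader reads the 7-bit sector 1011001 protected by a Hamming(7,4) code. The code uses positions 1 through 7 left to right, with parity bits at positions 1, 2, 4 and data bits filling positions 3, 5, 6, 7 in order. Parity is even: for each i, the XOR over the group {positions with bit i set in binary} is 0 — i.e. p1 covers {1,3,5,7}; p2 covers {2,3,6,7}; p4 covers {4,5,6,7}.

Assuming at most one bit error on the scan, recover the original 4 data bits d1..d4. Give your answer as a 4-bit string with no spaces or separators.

1001

s1 (pos 1,3,5,7): 1⊕1⊕0⊕1 = 1
s2 (pos 2,3,6,7): 0⊕1⊕0⊕1 = 0
s4 (pos 4,5,6,7): 1⊕0⊕0⊕1 = 0
Syndrome s4…s1 = 001 → error at position 1.
Flip position 1: 1011001 → 0011001
Read data bits from positions 3,5,6,7: 1001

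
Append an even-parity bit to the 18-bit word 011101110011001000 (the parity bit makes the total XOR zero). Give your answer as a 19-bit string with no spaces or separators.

XOR of the 18 data bits: 0⊕1⊕1⊕1⊕0⊕1⊕1⊕1⊕0⊕0⊕1⊕1⊕0⊕0⊕1⊕0⊕0⊕0 = 1
Parity bit = 1 (so all 19 bits XOR to 0).

0111011100110010001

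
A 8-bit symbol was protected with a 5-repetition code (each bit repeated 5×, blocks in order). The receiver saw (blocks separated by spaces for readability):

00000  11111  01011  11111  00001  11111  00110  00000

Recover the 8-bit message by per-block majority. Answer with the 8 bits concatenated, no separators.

01110100

Block 1 (00000): 0 ones → 0
Block 2 (11111): 5 ones → 1
Block 3 (01011): 3 ones → 1
Block 4 (11111): 5 ones → 1
Block 5 (00001): 1 one → 0
Block 6 (11111): 5 ones → 1
Block 7 (00110): 2 ones → 0
Block 8 (00000): 0 ones → 0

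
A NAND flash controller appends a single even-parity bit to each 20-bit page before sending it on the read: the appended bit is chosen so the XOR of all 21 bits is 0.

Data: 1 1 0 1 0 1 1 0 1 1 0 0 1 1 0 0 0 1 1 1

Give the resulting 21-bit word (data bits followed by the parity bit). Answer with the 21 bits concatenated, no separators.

XOR of the 20 data bits: 1⊕1⊕0⊕1⊕0⊕1⊕1⊕0⊕1⊕1⊕0⊕0⊕1⊕1⊕0⊕0⊕0⊕1⊕1⊕1 = 0
Parity bit = 0 (so all 21 bits XOR to 0).

110101101100110001110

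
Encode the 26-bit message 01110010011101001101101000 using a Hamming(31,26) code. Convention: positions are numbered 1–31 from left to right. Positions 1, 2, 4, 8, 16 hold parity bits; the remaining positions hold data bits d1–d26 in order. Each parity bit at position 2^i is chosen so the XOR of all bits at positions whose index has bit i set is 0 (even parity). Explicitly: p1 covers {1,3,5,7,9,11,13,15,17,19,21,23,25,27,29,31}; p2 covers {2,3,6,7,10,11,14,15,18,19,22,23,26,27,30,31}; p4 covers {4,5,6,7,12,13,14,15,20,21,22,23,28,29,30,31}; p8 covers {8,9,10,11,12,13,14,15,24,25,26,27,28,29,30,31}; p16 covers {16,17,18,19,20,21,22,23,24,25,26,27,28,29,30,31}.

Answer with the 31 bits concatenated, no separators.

0100111000100111101001101101000

Place data at non-parity positions: p1 p2 0 p4 1 1 1 p8 0 0 1 0 0 1 1 p16 1 0 1 0 0 1 1 0 1 1 0 1 0 0 0
p1 (pos 1,3,5,7,9,11,13,15,17,19,21,23,25,27,29,31): XOR of data positions = 0⊕1⊕1⊕0⊕1⊕0⊕1⊕1⊕1⊕0⊕1⊕1⊕0⊕0⊕0 = 0
p2 (pos 2,3,6,7,10,11,14,15,18,19,22,23,26,27,30,31): XOR of data positions = 0⊕1⊕1⊕0⊕1⊕1⊕1⊕0⊕1⊕1⊕1⊕1⊕0⊕0⊕0 = 1
p4 (pos 4,5,6,7,12,13,14,15,20,21,22,23,28,29,30,31): XOR of data positions = 1⊕1⊕1⊕0⊕0⊕1⊕1⊕0⊕0⊕1⊕1⊕1⊕0⊕0⊕0 = 0
p8 (pos 8,9,10,11,12,13,14,15,24,25,26,27,28,29,30,31): XOR of data positions = 0⊕0⊕1⊕0⊕0⊕1⊕1⊕0⊕1⊕1⊕0⊕1⊕0⊕0⊕0 = 0
p16 (pos 16,17,18,19,20,21,22,23,24,25,26,27,28,29,30,31): XOR of data positions = 1⊕0⊕1⊕0⊕0⊕1⊕1⊕0⊕1⊕1⊕0⊕1⊕0⊕0⊕0 = 1
Codeword: 0100111000100111101001101101000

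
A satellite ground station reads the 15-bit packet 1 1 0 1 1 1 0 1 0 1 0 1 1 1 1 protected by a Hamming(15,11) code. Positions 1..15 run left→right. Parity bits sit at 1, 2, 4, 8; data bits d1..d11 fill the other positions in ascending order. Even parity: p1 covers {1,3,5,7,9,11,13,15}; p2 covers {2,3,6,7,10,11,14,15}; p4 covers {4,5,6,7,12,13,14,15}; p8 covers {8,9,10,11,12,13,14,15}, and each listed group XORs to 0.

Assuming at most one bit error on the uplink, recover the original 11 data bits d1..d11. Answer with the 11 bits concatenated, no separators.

01000101111

s1 (pos 1,3,5,7,9,11,13,15): 1⊕0⊕1⊕0⊕0⊕0⊕1⊕1 = 0
s2 (pos 2,3,6,7,10,11,14,15): 1⊕0⊕1⊕0⊕1⊕0⊕1⊕1 = 1
s4 (pos 4,5,6,7,12,13,14,15): 1⊕1⊕1⊕0⊕1⊕1⊕1⊕1 = 1
s8 (pos 8,9,10,11,12,13,14,15): 1⊕0⊕1⊕0⊕1⊕1⊕1⊕1 = 0
Syndrome s8…s1 = 0110 → error at position 6.
Flip position 6: 110111010101111 → 110110010101111
Read data bits from positions 3,5,6,7,9,10,11,12,13,14,15: 01000101111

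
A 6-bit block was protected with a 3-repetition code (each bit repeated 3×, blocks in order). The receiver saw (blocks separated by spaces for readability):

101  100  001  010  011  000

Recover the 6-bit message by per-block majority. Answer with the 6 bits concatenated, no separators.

100010

Block 1 (101): 2 ones → 1
Block 2 (100): 1 one → 0
Block 3 (001): 1 one → 0
Block 4 (010): 1 one → 0
Block 5 (011): 2 ones → 1
Block 6 (000): 0 ones → 0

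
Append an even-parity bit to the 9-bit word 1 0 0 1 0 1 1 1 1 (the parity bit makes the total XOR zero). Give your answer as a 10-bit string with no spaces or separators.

XOR of the 9 data bits: 1⊕0⊕0⊕1⊕0⊕1⊕1⊕1⊕1 = 0
Parity bit = 0 (so all 10 bits XOR to 0).

1001011110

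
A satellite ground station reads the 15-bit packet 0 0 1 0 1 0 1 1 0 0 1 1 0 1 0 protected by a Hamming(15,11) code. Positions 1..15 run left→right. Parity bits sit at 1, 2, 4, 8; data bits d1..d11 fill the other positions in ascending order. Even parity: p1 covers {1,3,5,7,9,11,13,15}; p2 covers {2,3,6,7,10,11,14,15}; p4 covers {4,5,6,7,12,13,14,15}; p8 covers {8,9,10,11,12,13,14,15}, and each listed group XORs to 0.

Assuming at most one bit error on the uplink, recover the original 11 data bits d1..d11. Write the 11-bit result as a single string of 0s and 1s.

s1 (pos 1,3,5,7,9,11,13,15): 0⊕1⊕1⊕1⊕0⊕1⊕0⊕0 = 0
s2 (pos 2,3,6,7,10,11,14,15): 0⊕1⊕0⊕1⊕0⊕1⊕1⊕0 = 0
s4 (pos 4,5,6,7,12,13,14,15): 0⊕1⊕0⊕1⊕1⊕0⊕1⊕0 = 0
s8 (pos 8,9,10,11,12,13,14,15): 1⊕0⊕0⊕1⊕1⊕0⊕1⊕0 = 0
Syndrome s8…s1 = 0000 → no error.
Read data bits from positions 3,5,6,7,9,10,11,12,13,14,15: 11010011010

11010011010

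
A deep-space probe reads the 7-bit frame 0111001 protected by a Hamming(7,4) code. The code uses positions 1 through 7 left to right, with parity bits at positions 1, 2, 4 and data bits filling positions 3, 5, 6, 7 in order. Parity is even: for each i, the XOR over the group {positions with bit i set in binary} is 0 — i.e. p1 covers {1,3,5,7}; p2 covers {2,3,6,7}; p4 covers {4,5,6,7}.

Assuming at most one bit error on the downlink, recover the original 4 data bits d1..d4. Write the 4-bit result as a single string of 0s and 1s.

s1 (pos 1,3,5,7): 0⊕1⊕0⊕1 = 0
s2 (pos 2,3,6,7): 1⊕1⊕0⊕1 = 1
s4 (pos 4,5,6,7): 1⊕0⊕0⊕1 = 0
Syndrome s4…s1 = 010 → error at position 2.
Flip position 2: 0111001 → 0011001
Read data bits from positions 3,5,6,7: 1001

1001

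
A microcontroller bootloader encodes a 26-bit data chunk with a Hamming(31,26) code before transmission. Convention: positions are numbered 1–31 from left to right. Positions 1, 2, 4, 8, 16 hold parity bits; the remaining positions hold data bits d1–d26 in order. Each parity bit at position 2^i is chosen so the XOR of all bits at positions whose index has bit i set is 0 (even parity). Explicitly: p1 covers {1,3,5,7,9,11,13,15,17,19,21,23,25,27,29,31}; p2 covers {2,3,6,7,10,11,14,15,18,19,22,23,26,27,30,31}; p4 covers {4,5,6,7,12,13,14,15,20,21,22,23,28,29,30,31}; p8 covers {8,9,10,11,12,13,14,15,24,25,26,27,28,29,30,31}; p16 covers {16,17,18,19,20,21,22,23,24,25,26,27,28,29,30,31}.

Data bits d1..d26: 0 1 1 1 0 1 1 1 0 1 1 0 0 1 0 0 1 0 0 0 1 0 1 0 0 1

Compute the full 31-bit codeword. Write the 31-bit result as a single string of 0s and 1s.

Place data at non-parity positions: p1 p2 0 p4 1 1 1 p8 0 1 1 1 0 1 1 p16 0 0 1 0 0 1 0 0 0 1 0 1 0 0 1
p1 (pos 1,3,5,7,9,11,13,15,17,19,21,23,25,27,29,31): XOR of data positions = 0⊕1⊕1⊕0⊕1⊕0⊕1⊕0⊕1⊕0⊕0⊕0⊕0⊕0⊕1 = 0
p2 (pos 2,3,6,7,10,11,14,15,18,19,22,23,26,27,30,31): XOR of data positions = 0⊕1⊕1⊕1⊕1⊕1⊕1⊕0⊕1⊕1⊕0⊕1⊕0⊕0⊕1 = 0
p4 (pos 4,5,6,7,12,13,14,15,20,21,22,23,28,29,30,31): XOR of data positions = 1⊕1⊕1⊕1⊕0⊕1⊕1⊕0⊕0⊕1⊕0⊕1⊕0⊕0⊕1 = 1
p8 (pos 8,9,10,11,12,13,14,15,24,25,26,27,28,29,30,31): XOR of data positions = 0⊕1⊕1⊕1⊕0⊕1⊕1⊕0⊕0⊕1⊕0⊕1⊕0⊕0⊕1 = 0
p16 (pos 16,17,18,19,20,21,22,23,24,25,26,27,28,29,30,31): XOR of data positions = 0⊕0⊕1⊕0⊕0⊕1⊕0⊕0⊕0⊕1⊕0⊕1⊕0⊕0⊕1 = 1
Codeword: 0001111001110111001001000101001

0001111001110111001001000101001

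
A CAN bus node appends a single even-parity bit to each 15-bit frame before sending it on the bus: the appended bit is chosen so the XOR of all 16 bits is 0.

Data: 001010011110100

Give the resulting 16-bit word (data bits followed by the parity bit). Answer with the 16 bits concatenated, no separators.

XOR of the 15 data bits: 0⊕0⊕1⊕0⊕1⊕0⊕0⊕1⊕1⊕1⊕1⊕0⊕1⊕0⊕0 = 1
Parity bit = 1 (so all 16 bits XOR to 0).

0010100111101001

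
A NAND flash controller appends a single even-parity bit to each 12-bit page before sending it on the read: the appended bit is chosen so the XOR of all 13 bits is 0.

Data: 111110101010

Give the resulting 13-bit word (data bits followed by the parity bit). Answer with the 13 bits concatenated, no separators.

XOR of the 12 data bits: 1⊕1⊕1⊕1⊕1⊕0⊕1⊕0⊕1⊕0⊕1⊕0 = 0
Parity bit = 0 (so all 13 bits XOR to 0).

1111101010100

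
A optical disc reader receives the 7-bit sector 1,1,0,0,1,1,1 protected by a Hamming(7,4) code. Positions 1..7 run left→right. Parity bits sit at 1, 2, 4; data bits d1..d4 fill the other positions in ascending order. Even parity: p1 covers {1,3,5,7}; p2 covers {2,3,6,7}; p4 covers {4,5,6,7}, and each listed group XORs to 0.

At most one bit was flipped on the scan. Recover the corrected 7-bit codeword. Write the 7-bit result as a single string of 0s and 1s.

1100110

s1 (pos 1,3,5,7): 1⊕0⊕1⊕1 = 1
s2 (pos 2,3,6,7): 1⊕0⊕1⊕1 = 1
s4 (pos 4,5,6,7): 0⊕1⊕1⊕1 = 1
Syndrome s4…s1 = 111 → error at position 7.
Flip position 7: 1100111 → 1100110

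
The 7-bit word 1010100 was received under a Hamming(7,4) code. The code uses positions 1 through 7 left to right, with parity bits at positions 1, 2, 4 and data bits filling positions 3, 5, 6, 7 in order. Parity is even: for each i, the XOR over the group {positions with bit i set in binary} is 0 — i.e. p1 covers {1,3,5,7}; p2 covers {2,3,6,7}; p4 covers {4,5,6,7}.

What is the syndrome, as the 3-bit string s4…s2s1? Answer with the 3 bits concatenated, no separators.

111

s1 (pos 1,3,5,7): 1⊕1⊕1⊕0 = 1
s2 (pos 2,3,6,7): 0⊕1⊕0⊕0 = 1
s4 (pos 4,5,6,7): 0⊕1⊕0⊕0 = 1
Syndrome s4…s1 = 111 → error at position 7.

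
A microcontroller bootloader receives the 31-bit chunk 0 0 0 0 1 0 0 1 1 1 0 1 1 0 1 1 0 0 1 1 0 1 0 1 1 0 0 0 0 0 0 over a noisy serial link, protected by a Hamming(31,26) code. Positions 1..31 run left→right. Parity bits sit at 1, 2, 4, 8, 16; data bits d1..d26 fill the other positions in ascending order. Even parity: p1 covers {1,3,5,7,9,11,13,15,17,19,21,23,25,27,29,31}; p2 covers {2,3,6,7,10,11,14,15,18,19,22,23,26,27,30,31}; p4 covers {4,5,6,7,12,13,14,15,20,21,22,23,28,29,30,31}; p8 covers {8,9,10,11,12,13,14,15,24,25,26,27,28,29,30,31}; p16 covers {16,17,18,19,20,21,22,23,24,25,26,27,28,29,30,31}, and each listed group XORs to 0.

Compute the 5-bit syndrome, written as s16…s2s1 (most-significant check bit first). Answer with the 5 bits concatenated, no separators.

00000

s1 (pos 1,3,5,7,9,11,13,15,17,19,21,23,25,27,29,31): 0⊕0⊕1⊕0⊕1⊕0⊕1⊕1⊕0⊕1⊕0⊕0⊕1⊕0⊕0⊕0 = 0
s2 (pos 2,3,6,7,10,11,14,15,18,19,22,23,26,27,30,31): 0⊕0⊕0⊕0⊕1⊕0⊕0⊕1⊕0⊕1⊕1⊕0⊕0⊕0⊕0⊕0 = 0
s4 (pos 4,5,6,7,12,13,14,15,20,21,22,23,28,29,30,31): 0⊕1⊕0⊕0⊕1⊕1⊕0⊕1⊕1⊕0⊕1⊕0⊕0⊕0⊕0⊕0 = 0
s8 (pos 8,9,10,11,12,13,14,15,24,25,26,27,28,29,30,31): 1⊕1⊕1⊕0⊕1⊕1⊕0⊕1⊕1⊕1⊕0⊕0⊕0⊕0⊕0⊕0 = 0
s16 (pos 16,17,18,19,20,21,22,23,24,25,26,27,28,29,30,31): 1⊕0⊕0⊕1⊕1⊕0⊕1⊕0⊕1⊕1⊕0⊕0⊕0⊕0⊕0⊕0 = 0
Syndrome s16…s1 = 00000 → no error.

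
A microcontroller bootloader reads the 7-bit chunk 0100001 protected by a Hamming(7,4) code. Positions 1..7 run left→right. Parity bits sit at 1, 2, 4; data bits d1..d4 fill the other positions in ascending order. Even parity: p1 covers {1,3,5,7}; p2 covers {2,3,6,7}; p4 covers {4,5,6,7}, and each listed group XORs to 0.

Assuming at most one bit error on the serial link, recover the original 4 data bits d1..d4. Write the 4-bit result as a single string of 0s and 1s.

0101

s1 (pos 1,3,5,7): 0⊕0⊕0⊕1 = 1
s2 (pos 2,3,6,7): 1⊕0⊕0⊕1 = 0
s4 (pos 4,5,6,7): 0⊕0⊕0⊕1 = 1
Syndrome s4…s1 = 101 → error at position 5.
Flip position 5: 0100001 → 0100101
Read data bits from positions 3,5,6,7: 0101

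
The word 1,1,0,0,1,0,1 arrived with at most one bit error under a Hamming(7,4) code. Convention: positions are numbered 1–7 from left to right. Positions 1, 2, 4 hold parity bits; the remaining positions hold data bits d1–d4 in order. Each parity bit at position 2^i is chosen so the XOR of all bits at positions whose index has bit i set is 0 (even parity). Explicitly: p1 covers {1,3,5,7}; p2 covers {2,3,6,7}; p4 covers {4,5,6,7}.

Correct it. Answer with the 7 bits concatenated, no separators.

s1 (pos 1,3,5,7): 1⊕0⊕1⊕1 = 1
s2 (pos 2,3,6,7): 1⊕0⊕0⊕1 = 0
s4 (pos 4,5,6,7): 0⊕1⊕0⊕1 = 0
Syndrome s4…s1 = 001 → error at position 1.
Flip position 1: 1100101 → 0100101

0100101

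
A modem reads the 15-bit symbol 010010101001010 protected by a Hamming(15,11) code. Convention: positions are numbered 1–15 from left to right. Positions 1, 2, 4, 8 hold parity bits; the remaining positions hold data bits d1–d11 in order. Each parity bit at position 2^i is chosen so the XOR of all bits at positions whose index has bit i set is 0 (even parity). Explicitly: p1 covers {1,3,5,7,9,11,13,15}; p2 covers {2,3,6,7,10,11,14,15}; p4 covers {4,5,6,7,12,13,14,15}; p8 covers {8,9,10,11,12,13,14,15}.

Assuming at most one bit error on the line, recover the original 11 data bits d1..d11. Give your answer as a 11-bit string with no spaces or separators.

s1 (pos 1,3,5,7,9,11,13,15): 0⊕0⊕1⊕1⊕1⊕0⊕0⊕0 = 1
s2 (pos 2,3,6,7,10,11,14,15): 1⊕0⊕0⊕1⊕0⊕0⊕1⊕0 = 1
s4 (pos 4,5,6,7,12,13,14,15): 0⊕1⊕0⊕1⊕1⊕0⊕1⊕0 = 0
s8 (pos 8,9,10,11,12,13,14,15): 0⊕1⊕0⊕0⊕1⊕0⊕1⊕0 = 1
Syndrome s8…s1 = 1011 → error at position 11.
Flip position 11: 010010101001010 → 010010101011010
Read data bits from positions 3,5,6,7,9,10,11,12,13,14,15: 01011011010

01011011010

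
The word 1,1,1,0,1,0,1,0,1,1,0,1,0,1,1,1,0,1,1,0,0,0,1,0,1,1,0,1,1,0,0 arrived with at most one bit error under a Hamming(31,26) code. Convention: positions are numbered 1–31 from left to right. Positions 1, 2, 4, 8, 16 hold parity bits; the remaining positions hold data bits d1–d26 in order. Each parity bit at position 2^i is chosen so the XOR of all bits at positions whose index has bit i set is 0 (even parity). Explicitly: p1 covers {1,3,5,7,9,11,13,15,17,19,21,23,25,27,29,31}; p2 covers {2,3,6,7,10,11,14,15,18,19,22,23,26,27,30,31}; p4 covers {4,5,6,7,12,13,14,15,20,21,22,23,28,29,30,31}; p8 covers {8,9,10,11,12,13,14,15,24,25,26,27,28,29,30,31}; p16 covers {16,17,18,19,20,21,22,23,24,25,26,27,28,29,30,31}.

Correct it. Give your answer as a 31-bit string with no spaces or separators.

1110101111010111011000101101100

s1 (pos 1,3,5,7,9,11,13,15,17,19,21,23,25,27,29,31): 1⊕1⊕1⊕1⊕1⊕0⊕0⊕1⊕0⊕1⊕0⊕1⊕1⊕0⊕1⊕0 = 0
s2 (pos 2,3,6,7,10,11,14,15,18,19,22,23,26,27,30,31): 1⊕1⊕0⊕1⊕1⊕0⊕1⊕1⊕1⊕1⊕0⊕1⊕1⊕0⊕0⊕0 = 0
s4 (pos 4,5,6,7,12,13,14,15,20,21,22,23,28,29,30,31): 0⊕1⊕0⊕1⊕1⊕0⊕1⊕1⊕0⊕0⊕0⊕1⊕1⊕1⊕0⊕0 = 0
s8 (pos 8,9,10,11,12,13,14,15,24,25,26,27,28,29,30,31): 0⊕1⊕1⊕0⊕1⊕0⊕1⊕1⊕0⊕1⊕1⊕0⊕1⊕1⊕0⊕0 = 1
s16 (pos 16,17,18,19,20,21,22,23,24,25,26,27,28,29,30,31): 1⊕0⊕1⊕1⊕0⊕0⊕0⊕1⊕0⊕1⊕1⊕0⊕1⊕1⊕0⊕0 = 0
Syndrome s16…s1 = 01000 → error at position 8.
Flip position 8: 1110101011010111011000101101100 → 1110101111010111011000101101100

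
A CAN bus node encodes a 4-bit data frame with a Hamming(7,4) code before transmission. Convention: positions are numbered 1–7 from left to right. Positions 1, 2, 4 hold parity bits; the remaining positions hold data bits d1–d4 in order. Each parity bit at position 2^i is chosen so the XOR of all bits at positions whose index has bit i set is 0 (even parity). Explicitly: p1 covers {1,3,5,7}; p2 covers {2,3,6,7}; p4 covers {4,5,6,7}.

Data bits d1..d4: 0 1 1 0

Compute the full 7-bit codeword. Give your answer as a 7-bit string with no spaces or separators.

1100110

Place data at non-parity positions: p1 p2 0 p4 1 1 0
p1 (pos 1,3,5,7): XOR of data positions = 0⊕1⊕0 = 1
p2 (pos 2,3,6,7): XOR of data positions = 0⊕1⊕0 = 1
p4 (pos 4,5,6,7): XOR of data positions = 1⊕1⊕0 = 0
Codeword: 1100110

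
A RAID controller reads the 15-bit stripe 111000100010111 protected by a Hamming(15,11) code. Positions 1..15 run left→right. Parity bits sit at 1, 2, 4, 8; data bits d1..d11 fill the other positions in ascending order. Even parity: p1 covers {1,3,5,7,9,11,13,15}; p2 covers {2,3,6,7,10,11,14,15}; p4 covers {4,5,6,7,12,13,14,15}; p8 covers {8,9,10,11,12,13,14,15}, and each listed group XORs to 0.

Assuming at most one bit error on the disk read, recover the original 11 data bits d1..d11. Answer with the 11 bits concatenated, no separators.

10010010111

s1 (pos 1,3,5,7,9,11,13,15): 1⊕1⊕0⊕1⊕0⊕1⊕1⊕1 = 0
s2 (pos 2,3,6,7,10,11,14,15): 1⊕1⊕0⊕1⊕0⊕1⊕1⊕1 = 0
s4 (pos 4,5,6,7,12,13,14,15): 0⊕0⊕0⊕1⊕0⊕1⊕1⊕1 = 0
s8 (pos 8,9,10,11,12,13,14,15): 0⊕0⊕0⊕1⊕0⊕1⊕1⊕1 = 0
Syndrome s8…s1 = 0000 → no error.
Read data bits from positions 3,5,6,7,9,10,11,12,13,14,15: 10010010111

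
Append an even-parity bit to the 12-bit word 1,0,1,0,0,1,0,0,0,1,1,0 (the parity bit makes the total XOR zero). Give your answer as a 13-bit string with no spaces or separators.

XOR of the 12 data bits: 1⊕0⊕1⊕0⊕0⊕1⊕0⊕0⊕0⊕1⊕1⊕0 = 1
Parity bit = 1 (so all 13 bits XOR to 0).

1010010001101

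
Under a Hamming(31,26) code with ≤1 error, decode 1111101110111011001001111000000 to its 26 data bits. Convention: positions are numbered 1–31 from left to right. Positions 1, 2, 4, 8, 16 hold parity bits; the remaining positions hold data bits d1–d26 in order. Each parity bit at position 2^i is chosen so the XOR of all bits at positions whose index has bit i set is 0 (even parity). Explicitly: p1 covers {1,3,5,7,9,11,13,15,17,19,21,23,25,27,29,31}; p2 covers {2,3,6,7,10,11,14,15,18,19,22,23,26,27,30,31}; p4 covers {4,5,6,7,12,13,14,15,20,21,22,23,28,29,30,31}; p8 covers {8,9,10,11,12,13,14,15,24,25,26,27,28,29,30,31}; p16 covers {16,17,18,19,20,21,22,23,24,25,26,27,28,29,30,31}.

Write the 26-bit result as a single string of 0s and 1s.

s1 (pos 1,3,5,7,9,11,13,15,17,19,21,23,25,27,29,31): 1⊕1⊕1⊕1⊕1⊕1⊕1⊕1⊕0⊕1⊕0⊕1⊕1⊕0⊕0⊕0 = 1
s2 (pos 2,3,6,7,10,11,14,15,18,19,22,23,26,27,30,31): 1⊕1⊕0⊕1⊕0⊕1⊕0⊕1⊕0⊕1⊕1⊕1⊕0⊕0⊕0⊕0 = 0
s4 (pos 4,5,6,7,12,13,14,15,20,21,22,23,28,29,30,31): 1⊕1⊕0⊕1⊕1⊕1⊕0⊕1⊕0⊕0⊕1⊕1⊕0⊕0⊕0⊕0 = 0
s8 (pos 8,9,10,11,12,13,14,15,24,25,26,27,28,29,30,31): 1⊕1⊕0⊕1⊕1⊕1⊕0⊕1⊕1⊕1⊕0⊕0⊕0⊕0⊕0⊕0 = 0
s16 (pos 16,17,18,19,20,21,22,23,24,25,26,27,28,29,30,31): 1⊕0⊕0⊕1⊕0⊕0⊕1⊕1⊕1⊕1⊕0⊕0⊕0⊕0⊕0⊕0 = 0
Syndrome s16…s1 = 00001 → error at position 1.
Flip position 1: 1111101110111011001001111000000 → 0111101110111011001001111000000
Read data bits from positions 3,5,6,7,9,10,11,12,13,14,15,17,18,19,20,21,22,23,24,25,26,27,28,29,30,31: 11011011101001001111000000

11011011101001001111000000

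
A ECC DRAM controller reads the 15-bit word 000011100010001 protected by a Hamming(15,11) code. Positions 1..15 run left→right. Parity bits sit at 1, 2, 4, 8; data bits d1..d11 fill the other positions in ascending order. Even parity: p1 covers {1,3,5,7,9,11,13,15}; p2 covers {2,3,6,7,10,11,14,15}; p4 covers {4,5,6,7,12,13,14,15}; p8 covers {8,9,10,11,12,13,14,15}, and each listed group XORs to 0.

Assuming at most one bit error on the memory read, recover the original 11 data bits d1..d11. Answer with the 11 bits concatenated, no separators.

s1 (pos 1,3,5,7,9,11,13,15): 0⊕0⊕1⊕1⊕0⊕1⊕0⊕1 = 0
s2 (pos 2,3,6,7,10,11,14,15): 0⊕0⊕1⊕1⊕0⊕1⊕0⊕1 = 0
s4 (pos 4,5,6,7,12,13,14,15): 0⊕1⊕1⊕1⊕0⊕0⊕0⊕1 = 0
s8 (pos 8,9,10,11,12,13,14,15): 0⊕0⊕0⊕1⊕0⊕0⊕0⊕1 = 0
Syndrome s8…s1 = 0000 → no error.
Read data bits from positions 3,5,6,7,9,10,11,12,13,14,15: 01110010001

01110010001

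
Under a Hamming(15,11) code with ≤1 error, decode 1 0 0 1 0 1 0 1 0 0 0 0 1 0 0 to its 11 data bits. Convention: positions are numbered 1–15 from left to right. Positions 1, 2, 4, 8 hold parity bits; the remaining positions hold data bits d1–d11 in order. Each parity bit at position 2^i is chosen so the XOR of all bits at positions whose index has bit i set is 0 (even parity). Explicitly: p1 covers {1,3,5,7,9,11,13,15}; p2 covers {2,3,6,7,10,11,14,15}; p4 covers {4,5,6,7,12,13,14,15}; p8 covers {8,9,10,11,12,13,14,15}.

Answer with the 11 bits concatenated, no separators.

00000000100

s1 (pos 1,3,5,7,9,11,13,15): 1⊕0⊕0⊕0⊕0⊕0⊕1⊕0 = 0
s2 (pos 2,3,6,7,10,11,14,15): 0⊕0⊕1⊕0⊕0⊕0⊕0⊕0 = 1
s4 (pos 4,5,6,7,12,13,14,15): 1⊕0⊕1⊕0⊕0⊕1⊕0⊕0 = 1
s8 (pos 8,9,10,11,12,13,14,15): 1⊕0⊕0⊕0⊕0⊕1⊕0⊕0 = 0
Syndrome s8…s1 = 0110 → error at position 6.
Flip position 6: 100101010000100 → 100100010000100
Read data bits from positions 3,5,6,7,9,10,11,12,13,14,15: 00000000100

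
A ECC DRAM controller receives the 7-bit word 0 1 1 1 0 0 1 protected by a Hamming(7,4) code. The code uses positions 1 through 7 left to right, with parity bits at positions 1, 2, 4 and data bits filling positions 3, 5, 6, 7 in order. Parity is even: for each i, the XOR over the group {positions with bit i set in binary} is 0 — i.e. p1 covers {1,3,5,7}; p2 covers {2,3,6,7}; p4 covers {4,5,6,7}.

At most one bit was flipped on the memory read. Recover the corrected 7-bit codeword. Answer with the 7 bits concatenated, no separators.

0011001

s1 (pos 1,3,5,7): 0⊕1⊕0⊕1 = 0
s2 (pos 2,3,6,7): 1⊕1⊕0⊕1 = 1
s4 (pos 4,5,6,7): 1⊕0⊕0⊕1 = 0
Syndrome s4…s1 = 010 → error at position 2.
Flip position 2: 0111001 → 0011001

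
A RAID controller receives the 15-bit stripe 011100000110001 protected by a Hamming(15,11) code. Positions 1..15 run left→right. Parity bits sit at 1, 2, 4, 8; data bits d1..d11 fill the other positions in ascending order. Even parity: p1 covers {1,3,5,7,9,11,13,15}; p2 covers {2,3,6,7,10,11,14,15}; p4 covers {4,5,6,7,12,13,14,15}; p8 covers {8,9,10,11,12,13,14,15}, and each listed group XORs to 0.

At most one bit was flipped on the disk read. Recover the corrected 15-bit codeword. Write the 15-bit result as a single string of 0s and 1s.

011100000100001

s1 (pos 1,3,5,7,9,11,13,15): 0⊕1⊕0⊕0⊕0⊕1⊕0⊕1 = 1
s2 (pos 2,3,6,7,10,11,14,15): 1⊕1⊕0⊕0⊕1⊕1⊕0⊕1 = 1
s4 (pos 4,5,6,7,12,13,14,15): 1⊕0⊕0⊕0⊕0⊕0⊕0⊕1 = 0
s8 (pos 8,9,10,11,12,13,14,15): 0⊕0⊕1⊕1⊕0⊕0⊕0⊕1 = 1
Syndrome s8…s1 = 1011 → error at position 11.
Flip position 11: 011100000110001 → 011100000100001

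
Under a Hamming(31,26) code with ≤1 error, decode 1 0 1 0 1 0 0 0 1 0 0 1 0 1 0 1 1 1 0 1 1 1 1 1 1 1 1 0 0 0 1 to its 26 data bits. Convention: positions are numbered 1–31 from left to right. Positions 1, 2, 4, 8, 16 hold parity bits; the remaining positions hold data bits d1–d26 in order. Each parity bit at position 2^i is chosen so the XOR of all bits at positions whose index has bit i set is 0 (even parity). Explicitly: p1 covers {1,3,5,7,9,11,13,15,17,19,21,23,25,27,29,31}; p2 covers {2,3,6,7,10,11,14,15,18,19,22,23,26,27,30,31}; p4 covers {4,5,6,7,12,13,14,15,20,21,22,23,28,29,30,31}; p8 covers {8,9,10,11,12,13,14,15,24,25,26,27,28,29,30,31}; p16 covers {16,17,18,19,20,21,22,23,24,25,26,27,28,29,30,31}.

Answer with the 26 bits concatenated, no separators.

s1 (pos 1,3,5,7,9,11,13,15,17,19,21,23,25,27,29,31): 1⊕1⊕1⊕0⊕1⊕0⊕0⊕0⊕1⊕0⊕1⊕1⊕1⊕1⊕0⊕1 = 0
s2 (pos 2,3,6,7,10,11,14,15,18,19,22,23,26,27,30,31): 0⊕1⊕0⊕0⊕0⊕0⊕1⊕0⊕1⊕0⊕1⊕1⊕1⊕1⊕0⊕1 = 0
s4 (pos 4,5,6,7,12,13,14,15,20,21,22,23,28,29,30,31): 0⊕1⊕0⊕0⊕1⊕0⊕1⊕0⊕1⊕1⊕1⊕1⊕0⊕0⊕0⊕1 = 0
s8 (pos 8,9,10,11,12,13,14,15,24,25,26,27,28,29,30,31): 0⊕1⊕0⊕0⊕1⊕0⊕1⊕0⊕1⊕1⊕1⊕1⊕0⊕0⊕0⊕1 = 0
s16 (pos 16,17,18,19,20,21,22,23,24,25,26,27,28,29,30,31): 1⊕1⊕1⊕0⊕1⊕1⊕1⊕1⊕1⊕1⊕1⊕1⊕0⊕0⊕0⊕1 = 0
Syndrome s16…s1 = 00000 → no error.
Read data bits from positions 3,5,6,7,9,10,11,12,13,14,15,17,18,19,20,21,22,23,24,25,26,27,28,29,30,31: 11001001010110111111110001

11001001010110111111110001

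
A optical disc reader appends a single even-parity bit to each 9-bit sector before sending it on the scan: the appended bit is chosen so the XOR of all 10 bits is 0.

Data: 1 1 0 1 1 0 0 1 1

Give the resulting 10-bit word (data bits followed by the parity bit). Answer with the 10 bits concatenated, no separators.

1101100110

XOR of the 9 data bits: 1⊕1⊕0⊕1⊕1⊕0⊕0⊕1⊕1 = 0
Parity bit = 0 (so all 10 bits XOR to 0).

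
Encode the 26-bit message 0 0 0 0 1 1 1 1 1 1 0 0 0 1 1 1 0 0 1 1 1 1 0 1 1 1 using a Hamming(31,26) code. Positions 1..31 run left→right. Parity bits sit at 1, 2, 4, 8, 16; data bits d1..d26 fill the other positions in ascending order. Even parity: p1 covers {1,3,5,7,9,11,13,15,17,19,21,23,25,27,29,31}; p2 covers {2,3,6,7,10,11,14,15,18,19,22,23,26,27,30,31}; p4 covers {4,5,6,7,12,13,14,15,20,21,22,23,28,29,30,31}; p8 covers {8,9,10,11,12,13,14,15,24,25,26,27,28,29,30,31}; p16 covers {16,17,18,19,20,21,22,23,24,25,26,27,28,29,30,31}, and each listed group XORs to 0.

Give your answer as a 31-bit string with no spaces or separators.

1000000111111100001110011110111

Place data at non-parity positions: p1 p2 0 p4 0 0 0 p8 1 1 1 1 1 1 0 p16 0 0 1 1 1 0 0 1 1 1 1 0 1 1 1
p1 (pos 1,3,5,7,9,11,13,15,17,19,21,23,25,27,29,31): XOR of data positions = 0⊕0⊕0⊕1⊕1⊕1⊕0⊕0⊕1⊕1⊕0⊕1⊕1⊕1⊕1 = 1
p2 (pos 2,3,6,7,10,11,14,15,18,19,22,23,26,27,30,31): XOR of data positions = 0⊕0⊕0⊕1⊕1⊕1⊕0⊕0⊕1⊕0⊕0⊕1⊕1⊕1⊕1 = 0
p4 (pos 4,5,6,7,12,13,14,15,20,21,22,23,28,29,30,31): XOR of data positions = 0⊕0⊕0⊕1⊕1⊕1⊕0⊕1⊕1⊕0⊕0⊕0⊕1⊕1⊕1 = 0
p8 (pos 8,9,10,11,12,13,14,15,24,25,26,27,28,29,30,31): XOR of data positions = 1⊕1⊕1⊕1⊕1⊕1⊕0⊕1⊕1⊕1⊕1⊕0⊕1⊕1⊕1 = 1
p16 (pos 16,17,18,19,20,21,22,23,24,25,26,27,28,29,30,31): XOR of data positions = 0⊕0⊕1⊕1⊕1⊕0⊕0⊕1⊕1⊕1⊕1⊕0⊕1⊕1⊕1 = 0
Codeword: 1000000111111100001110011110111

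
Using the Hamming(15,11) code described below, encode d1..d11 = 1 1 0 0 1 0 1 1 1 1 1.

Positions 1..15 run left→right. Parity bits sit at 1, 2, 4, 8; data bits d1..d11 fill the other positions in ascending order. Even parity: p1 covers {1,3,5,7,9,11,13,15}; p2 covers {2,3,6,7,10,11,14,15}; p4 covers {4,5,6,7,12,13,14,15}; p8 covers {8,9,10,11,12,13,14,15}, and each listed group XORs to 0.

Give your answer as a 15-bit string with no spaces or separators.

Place data at non-parity positions: p1 p2 1 p4 1 0 0 p8 1 0 1 1 1 1 1
p1 (pos 1,3,5,7,9,11,13,15): XOR of data positions = 1⊕1⊕0⊕1⊕1⊕1⊕1 = 0
p2 (pos 2,3,6,7,10,11,14,15): XOR of data positions = 1⊕0⊕0⊕0⊕1⊕1⊕1 = 0
p4 (pos 4,5,6,7,12,13,14,15): XOR of data positions = 1⊕0⊕0⊕1⊕1⊕1⊕1 = 1
p8 (pos 8,9,10,11,12,13,14,15): XOR of data positions = 1⊕0⊕1⊕1⊕1⊕1⊕1 = 0
Codeword: 001110001011111

001110001011111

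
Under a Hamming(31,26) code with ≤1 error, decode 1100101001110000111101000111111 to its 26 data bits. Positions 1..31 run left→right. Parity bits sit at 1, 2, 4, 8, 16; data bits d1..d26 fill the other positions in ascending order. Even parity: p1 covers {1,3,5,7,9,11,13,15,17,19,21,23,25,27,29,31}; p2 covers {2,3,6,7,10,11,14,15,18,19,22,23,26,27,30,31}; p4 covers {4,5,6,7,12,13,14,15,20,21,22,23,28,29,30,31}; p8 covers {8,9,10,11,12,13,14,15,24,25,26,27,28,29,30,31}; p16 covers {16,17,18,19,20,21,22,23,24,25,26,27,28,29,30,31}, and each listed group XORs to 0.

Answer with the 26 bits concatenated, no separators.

01010111000111101000111110

s1 (pos 1,3,5,7,9,11,13,15,17,19,21,23,25,27,29,31): 1⊕0⊕1⊕1⊕0⊕1⊕0⊕0⊕1⊕1⊕0⊕0⊕0⊕1⊕1⊕1 = 1
s2 (pos 2,3,6,7,10,11,14,15,18,19,22,23,26,27,30,31): 1⊕0⊕0⊕1⊕1⊕1⊕0⊕0⊕1⊕1⊕1⊕0⊕1⊕1⊕1⊕1 = 1
s4 (pos 4,5,6,7,12,13,14,15,20,21,22,23,28,29,30,31): 0⊕1⊕0⊕1⊕1⊕0⊕0⊕0⊕1⊕0⊕1⊕0⊕1⊕1⊕1⊕1 = 1
s8 (pos 8,9,10,11,12,13,14,15,24,25,26,27,28,29,30,31): 0⊕0⊕1⊕1⊕1⊕0⊕0⊕0⊕0⊕0⊕1⊕1⊕1⊕1⊕1⊕1 = 1
s16 (pos 16,17,18,19,20,21,22,23,24,25,26,27,28,29,30,31): 0⊕1⊕1⊕1⊕1⊕0⊕1⊕0⊕0⊕0⊕1⊕1⊕1⊕1⊕1⊕1 = 1
Syndrome s16…s1 = 11111 → error at position 31.
Flip position 31: 1100101001110000111101000111111 → 1100101001110000111101000111110
Read data bits from positions 3,5,6,7,9,10,11,12,13,14,15,17,18,19,20,21,22,23,24,25,26,27,28,29,30,31: 01010111000111101000111110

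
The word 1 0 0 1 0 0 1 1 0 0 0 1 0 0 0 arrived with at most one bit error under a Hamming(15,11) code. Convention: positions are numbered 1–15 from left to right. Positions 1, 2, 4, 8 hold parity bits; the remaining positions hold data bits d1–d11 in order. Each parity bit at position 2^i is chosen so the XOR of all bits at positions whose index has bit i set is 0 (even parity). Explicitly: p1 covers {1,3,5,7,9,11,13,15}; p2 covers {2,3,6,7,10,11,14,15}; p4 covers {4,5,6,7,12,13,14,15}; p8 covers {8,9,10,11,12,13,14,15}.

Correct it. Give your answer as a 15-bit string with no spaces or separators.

100101110001000

s1 (pos 1,3,5,7,9,11,13,15): 1⊕0⊕0⊕1⊕0⊕0⊕0⊕0 = 0
s2 (pos 2,3,6,7,10,11,14,15): 0⊕0⊕0⊕1⊕0⊕0⊕0⊕0 = 1
s4 (pos 4,5,6,7,12,13,14,15): 1⊕0⊕0⊕1⊕1⊕0⊕0⊕0 = 1
s8 (pos 8,9,10,11,12,13,14,15): 1⊕0⊕0⊕0⊕1⊕0⊕0⊕0 = 0
Syndrome s8…s1 = 0110 → error at position 6.
Flip position 6: 100100110001000 → 100101110001000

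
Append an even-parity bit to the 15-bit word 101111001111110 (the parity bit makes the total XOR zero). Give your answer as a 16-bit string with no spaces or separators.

XOR of the 15 data bits: 1⊕0⊕1⊕1⊕1⊕1⊕0⊕0⊕1⊕1⊕1⊕1⊕1⊕1⊕0 = 1
Parity bit = 1 (so all 16 bits XOR to 0).

1011110011111101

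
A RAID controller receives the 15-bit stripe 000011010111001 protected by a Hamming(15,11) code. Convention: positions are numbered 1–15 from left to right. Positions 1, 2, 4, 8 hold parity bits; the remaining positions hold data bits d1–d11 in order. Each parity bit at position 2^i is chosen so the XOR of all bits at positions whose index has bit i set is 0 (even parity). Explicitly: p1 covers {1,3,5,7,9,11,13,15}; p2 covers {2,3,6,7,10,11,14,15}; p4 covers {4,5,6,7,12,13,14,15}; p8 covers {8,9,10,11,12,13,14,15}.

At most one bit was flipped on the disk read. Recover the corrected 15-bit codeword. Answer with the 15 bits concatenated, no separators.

000011011111001

s1 (pos 1,3,5,7,9,11,13,15): 0⊕0⊕1⊕0⊕0⊕1⊕0⊕1 = 1
s2 (pos 2,3,6,7,10,11,14,15): 0⊕0⊕1⊕0⊕1⊕1⊕0⊕1 = 0
s4 (pos 4,5,6,7,12,13,14,15): 0⊕1⊕1⊕0⊕1⊕0⊕0⊕1 = 0
s8 (pos 8,9,10,11,12,13,14,15): 1⊕0⊕1⊕1⊕1⊕0⊕0⊕1 = 1
Syndrome s8…s1 = 1001 → error at position 9.
Flip position 9: 000011010111001 → 000011011111001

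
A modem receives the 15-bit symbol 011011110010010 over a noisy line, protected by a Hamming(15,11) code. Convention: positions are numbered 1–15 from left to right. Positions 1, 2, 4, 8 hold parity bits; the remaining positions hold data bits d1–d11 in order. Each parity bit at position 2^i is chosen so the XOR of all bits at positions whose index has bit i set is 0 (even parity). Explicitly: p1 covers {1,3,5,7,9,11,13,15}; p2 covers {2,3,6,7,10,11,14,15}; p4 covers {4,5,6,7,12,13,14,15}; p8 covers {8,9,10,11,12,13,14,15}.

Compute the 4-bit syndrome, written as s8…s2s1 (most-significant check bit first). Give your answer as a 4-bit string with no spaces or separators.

1000

s1 (pos 1,3,5,7,9,11,13,15): 0⊕1⊕1⊕1⊕0⊕1⊕0⊕0 = 0
s2 (pos 2,3,6,7,10,11,14,15): 1⊕1⊕1⊕1⊕0⊕1⊕1⊕0 = 0
s4 (pos 4,5,6,7,12,13,14,15): 0⊕1⊕1⊕1⊕0⊕0⊕1⊕0 = 0
s8 (pos 8,9,10,11,12,13,14,15): 1⊕0⊕0⊕1⊕0⊕0⊕1⊕0 = 1
Syndrome s8…s1 = 1000 → error at position 8.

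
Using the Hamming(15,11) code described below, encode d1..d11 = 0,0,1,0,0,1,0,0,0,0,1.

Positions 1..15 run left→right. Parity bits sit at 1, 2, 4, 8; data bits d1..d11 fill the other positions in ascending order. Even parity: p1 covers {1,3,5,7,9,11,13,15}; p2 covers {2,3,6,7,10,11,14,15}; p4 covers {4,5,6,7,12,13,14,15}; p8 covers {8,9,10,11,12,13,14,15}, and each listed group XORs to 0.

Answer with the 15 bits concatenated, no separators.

Place data at non-parity positions: p1 p2 0 p4 0 1 0 p8 0 1 0 0 0 0 1
p1 (pos 1,3,5,7,9,11,13,15): XOR of data positions = 0⊕0⊕0⊕0⊕0⊕0⊕1 = 1
p2 (pos 2,3,6,7,10,11,14,15): XOR of data positions = 0⊕1⊕0⊕1⊕0⊕0⊕1 = 1
p4 (pos 4,5,6,7,12,13,14,15): XOR of data positions = 0⊕1⊕0⊕0⊕0⊕0⊕1 = 0
p8 (pos 8,9,10,11,12,13,14,15): XOR of data positions = 0⊕1⊕0⊕0⊕0⊕0⊕1 = 0
Codeword: 110001000100001

110001000100001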